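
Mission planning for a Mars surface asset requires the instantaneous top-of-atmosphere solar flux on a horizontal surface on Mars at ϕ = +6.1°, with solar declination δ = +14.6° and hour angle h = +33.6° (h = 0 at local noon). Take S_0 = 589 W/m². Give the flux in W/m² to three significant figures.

cos θ_z = sin ϕ sin δ + cos ϕ cos δ cos h = 0.026786 + 0.801462 = 0.828248.
Flux = S_0 · cos θ_z = 589 × 0.828248 = 487.8 W/m².

488 W/m²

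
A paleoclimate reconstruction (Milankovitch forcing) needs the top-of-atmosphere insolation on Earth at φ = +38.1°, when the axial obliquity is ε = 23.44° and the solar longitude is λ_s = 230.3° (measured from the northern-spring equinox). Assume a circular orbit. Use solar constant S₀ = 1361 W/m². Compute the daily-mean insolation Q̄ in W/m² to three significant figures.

Solar declination: sin δ = sin ε · sin λ_s = sin 23.44° × sin 230.3° = -0.30606, so δ = -17.822°.
cos H₀ = −tan(+38.1°) tan(-17.822°) = 0.2521, H₀ = 1.3160 rad.
Bracket: H₀ sin φ sin δ + cos φ cos δ sin H₀ = 1.3160×0.61704×-0.30606 + 0.78694×0.95201×0.96771 = -0.248528 + 0.724984 = 0.476456.
Q̄ = (S₀/π) × [bracket] = (1361/π) × 0.476456 = 206.4 W/m².

Q̄ ≈ 206 W/m²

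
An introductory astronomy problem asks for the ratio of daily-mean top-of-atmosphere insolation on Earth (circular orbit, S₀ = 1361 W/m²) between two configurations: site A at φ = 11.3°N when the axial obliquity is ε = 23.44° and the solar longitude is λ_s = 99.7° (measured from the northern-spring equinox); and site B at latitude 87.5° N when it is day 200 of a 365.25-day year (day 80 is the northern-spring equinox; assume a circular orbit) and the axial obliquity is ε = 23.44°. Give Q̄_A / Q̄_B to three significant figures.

Q̄_A / Q̄_B ≈ 0.933

— Configuration A (φ=+11.3°):
Solar declination: sin δ = sin ε · sin λ_s = sin 23.44° × sin 99.7° = 0.39210, so δ = +23.085°.
cos H₀ = −tan(+11.3°) tan(+23.085°) = -0.0852, H₀ = 1.6561 rad.
Bracket: H₀ sin φ sin δ + cos φ cos δ sin H₀ = 1.6561×0.19595×0.39210 + 0.98061×0.91992×0.99637 = 0.127241 + 0.898808 = 1.026049.
Q̄ = (S₀/π) × [bracket] = (1361/π) × 1.026049 = 444.50 W/m².
— Configuration B (φ=+87.5°):
Solar longitude: λ_s = 360° × (200 − 80)/365.25 = 118.275°.
sin δ = sin 23.44° × sin 118.275° = 0.35033, so δ = +20.507°.
cos H₀ = −tan(+87.5°) tan(+20.507°) = -8.5667 ≤ −1 ⇒ polar day, H₀ = π.
Bracket: H₀ sin φ sin δ + cos φ cos δ sin H₀ = 3.1416×0.99905×0.35033 + 0.04362×0.93663×0.00000 = 1.099551 + 0.000000 = 1.099551.
Q̄ = (S₀/π) × [bracket] = (1361/π) × 1.099551 = 476.35 W/m².
Ratio Q̄_A / Q̄_B = 444.50 / 476.35 = 0.9331.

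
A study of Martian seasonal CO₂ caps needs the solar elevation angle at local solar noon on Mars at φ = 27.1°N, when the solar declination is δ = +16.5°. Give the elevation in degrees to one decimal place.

At local noon the hour angle is zero, so the zenith angle equals |φ − δ| = |+27.1° − (+16.500°)| = 10.600°.
Elevation = 90° − 10.600° = 79.4°.

79.4°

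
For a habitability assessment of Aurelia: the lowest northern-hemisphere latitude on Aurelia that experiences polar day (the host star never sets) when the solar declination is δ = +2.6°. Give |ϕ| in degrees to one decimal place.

Polar day requires cos h₀ = −tan ϕ tan δ ≤ −1, i.e. tan ϕ tan δ ≥ 1.
The boundary is |tan ϕ| · |tan δ| = 1, so |ϕ| = 90° − |δ| = 90° − 2.6° = 87.4° in the northern hemisphere.

|ϕ| = 87.4°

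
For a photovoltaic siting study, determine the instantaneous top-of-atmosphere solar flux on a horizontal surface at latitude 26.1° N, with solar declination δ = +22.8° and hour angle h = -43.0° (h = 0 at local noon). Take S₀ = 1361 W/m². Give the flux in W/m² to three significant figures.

1.06e+03 W/m²

cos θ_z = sin φ sin δ + cos φ cos δ cos h = 0.170483 + 0.605457 = 0.775940.
Flux = S₀ · cos θ_z = 1361 × 0.775940 = 1056 W/m².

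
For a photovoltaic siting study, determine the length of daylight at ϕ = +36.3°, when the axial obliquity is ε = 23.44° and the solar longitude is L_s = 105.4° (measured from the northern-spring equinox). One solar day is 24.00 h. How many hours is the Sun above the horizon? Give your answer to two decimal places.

14.37 h

Solar declination: sin δ = sin ε · sin L_s = sin 23.44° × sin 105.4° = 0.38351, so δ = +22.551°.
cos h₀ = −tan ϕ · tan δ = −tan(+36.3°) × tan(+22.551°) = -0.3050, so h₀ = 1.8808 rad = 107.76°.
Daylight = 2h₀/(2π) × 24.00 h = (1.8808/π) × 24.00 = 14.37 h.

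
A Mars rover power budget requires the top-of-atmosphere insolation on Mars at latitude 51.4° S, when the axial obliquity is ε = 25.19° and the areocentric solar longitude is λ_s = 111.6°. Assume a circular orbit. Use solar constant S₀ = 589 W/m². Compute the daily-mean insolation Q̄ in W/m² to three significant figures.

sin δ = sin 25.19° × sin 111.6° = 0.39573, so δ = +23.312°.
cos H₀ = −tan(-51.4°) tan(+23.312°) = 0.5398, H₀ = 1.0006 rad.
Bracket: H₀ sin φ sin δ + cos φ cos δ sin H₀ = 1.0006×-0.78152×0.39573 + 0.62388×0.91837×0.84180 = -0.309456 + 0.482312 = 0.172856.
Q̄ = (S₀/π) × [bracket] = (589/π) × 0.172856 = 32.41 W/m².

Q̄ ≈ 32.4 W/m²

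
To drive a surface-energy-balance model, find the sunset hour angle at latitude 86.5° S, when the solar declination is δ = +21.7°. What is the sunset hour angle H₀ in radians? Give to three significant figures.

cos H₀ = −tan φ · tan δ = 6.5064 ≥ 1, so the Sun never rises (polar night) and H₀ = 0.

H₀ = 0.00 rad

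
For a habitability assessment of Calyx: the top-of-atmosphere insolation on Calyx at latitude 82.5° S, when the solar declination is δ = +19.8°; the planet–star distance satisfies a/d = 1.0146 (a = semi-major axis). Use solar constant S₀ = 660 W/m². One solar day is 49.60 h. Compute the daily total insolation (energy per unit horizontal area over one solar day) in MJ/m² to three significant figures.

cos H₀ = −tan(-82.5°) tan(+19.800°) = 2.7346 ≥ 1 ⇒ polar night, H₀ = 0 and Q̄ = 0.
Inverse-square distance factor (a/d)² = 1.0146² = 1.029413.
Daily total = Q̄ × 49.60 h × 3600 s/h = 0.00 MJ/m².

0.00 MJ/m²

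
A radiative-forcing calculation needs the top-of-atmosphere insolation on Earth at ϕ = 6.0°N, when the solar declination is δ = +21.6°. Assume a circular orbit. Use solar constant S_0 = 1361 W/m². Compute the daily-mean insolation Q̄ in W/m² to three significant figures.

Q̄ ≈ 427 W/m²

cos h₀ = −tan(+6.0°) tan(+21.600°) = -0.0416, h₀ = 1.6124 rad.
Bracket: h₀ sin ϕ sin δ + cos ϕ cos δ sin h₀ = 1.6124×0.10453×0.36812 + 0.99452×0.92978×0.99913 = 0.062044 + 0.923880 = 0.985924.
Q̄ = (S_0/π) × [bracket] = (1361/π) × 0.985924 = 427.1 W/m².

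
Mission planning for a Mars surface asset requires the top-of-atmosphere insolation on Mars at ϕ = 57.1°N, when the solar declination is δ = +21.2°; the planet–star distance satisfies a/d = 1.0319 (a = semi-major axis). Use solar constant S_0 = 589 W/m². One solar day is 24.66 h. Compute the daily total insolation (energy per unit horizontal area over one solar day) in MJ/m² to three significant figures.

cos h₀ = −tan(+57.1°) tan(+21.200°) = -0.5996, h₀ = 2.2138 rad.
Bracket: h₀ sin ϕ sin δ + cos ϕ cos δ sin h₀ = 2.2138×0.83962×0.36162 + 0.54317×0.93232×0.80033 = 0.672161 + 0.405294 = 1.077455.
Inverse-square distance factor (a/d)² = 1.0319² = 1.064818.
Q̄ = (S_0/π) × 1.064818 × [bracket] = (589/π) × 1.064818 × 1.077455 = 215.10 W/m².
Daily total = Q̄ × 24.66 h × 3600 s/h = 215.10 × 24.66 × 3600 / 10⁶ = 19.10 MJ/m².

19.1 MJ/m²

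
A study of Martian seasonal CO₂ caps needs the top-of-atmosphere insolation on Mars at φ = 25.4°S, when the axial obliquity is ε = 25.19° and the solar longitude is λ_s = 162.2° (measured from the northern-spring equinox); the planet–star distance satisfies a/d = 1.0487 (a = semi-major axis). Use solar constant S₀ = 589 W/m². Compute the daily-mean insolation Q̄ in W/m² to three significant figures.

Solar declination: sin δ = sin ε · sin λ_s = sin 25.19° × sin 162.2° = 0.13011, so δ = +7.476°.
cos H₀ = −tan(-25.4°) tan(+7.476°) = 0.0623, H₀ = 1.5084 rad.
Bracket: H₀ sin φ sin δ + cos φ cos δ sin H₀ = 1.5084×-0.42894×0.13011 + 0.90334×0.99150×0.99806 = -0.084183 + 0.893924 = 0.809741.
Inverse-square distance factor (a/d)² = 1.0487² = 1.099772.
Q̄ = (S₀/π) × 1.099772 × [bracket] = (589/π) × 1.099772 × 0.809741 = 167.0 W/m².

Q̄ ≈ 167 W/m²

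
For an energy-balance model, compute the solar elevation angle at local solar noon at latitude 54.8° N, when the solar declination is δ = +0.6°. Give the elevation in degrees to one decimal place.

35.8°

At local noon the hour angle is zero, so the zenith angle equals |φ − δ| = |+54.8° − (+0.600°)| = 54.200°.
Elevation = 90° − 54.200° = 35.8°.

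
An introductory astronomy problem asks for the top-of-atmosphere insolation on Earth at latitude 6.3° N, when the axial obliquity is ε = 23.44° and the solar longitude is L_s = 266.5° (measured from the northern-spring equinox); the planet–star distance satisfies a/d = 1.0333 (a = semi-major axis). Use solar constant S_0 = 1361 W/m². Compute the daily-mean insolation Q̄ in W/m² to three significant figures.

Solar declination: sin δ = sin ε · sin L_s = sin 23.44° × sin 266.5° = -0.39705, so δ = -23.394°.
cos h₀ = −tan(+6.3°) tan(-23.394°) = 0.0478, h₀ = 1.5230 rad.
Bracket: h₀ sin ϕ sin δ + cos ϕ cos δ sin h₀ = 1.5230×0.10973×-0.39705 + 0.99396×0.91780×0.99886 = -0.066355 + 0.911217 = 0.844862.
Inverse-square distance factor (a/d)² = 1.0333² = 1.067709.
Q̄ = (S_0/π) × 1.067709 × [bracket] = (1361/π) × 1.067709 × 0.844862 = 390.8 W/m².

Q̄ ≈ 391 W/m²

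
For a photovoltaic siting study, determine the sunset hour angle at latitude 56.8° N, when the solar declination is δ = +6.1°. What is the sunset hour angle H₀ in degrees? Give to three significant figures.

H₀ = 99.4°

cos H₀ = −tan φ · tan δ = −tan(+56.8°) × tan(+6.100°) = -0.1633, so H₀ = 1.7348 rad = 99.40°.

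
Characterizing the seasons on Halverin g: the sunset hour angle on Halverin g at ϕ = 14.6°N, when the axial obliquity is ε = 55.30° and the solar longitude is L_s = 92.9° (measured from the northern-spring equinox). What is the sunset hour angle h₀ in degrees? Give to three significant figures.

Solar declination: sin δ = sin ε · sin L_s = sin 55.30° × sin 92.9° = 0.82109, so δ = +55.194°.
cos h₀ = −tan ϕ · tan δ = −tan(+14.6°) × tan(+55.194°) = -0.3747, so h₀ = 1.9549 rad = 112.01°.

h₀ = 112°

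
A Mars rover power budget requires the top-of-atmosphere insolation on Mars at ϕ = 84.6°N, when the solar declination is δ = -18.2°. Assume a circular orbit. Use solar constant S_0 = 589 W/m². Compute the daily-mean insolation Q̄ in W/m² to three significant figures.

Q̄ ≈ 0.00 W/m²

cos h₀ = −tan(+84.6°) tan(-18.200°) = 3.4782 ≥ 1 ⇒ polar night, h₀ = 0 and Q̄ = 0.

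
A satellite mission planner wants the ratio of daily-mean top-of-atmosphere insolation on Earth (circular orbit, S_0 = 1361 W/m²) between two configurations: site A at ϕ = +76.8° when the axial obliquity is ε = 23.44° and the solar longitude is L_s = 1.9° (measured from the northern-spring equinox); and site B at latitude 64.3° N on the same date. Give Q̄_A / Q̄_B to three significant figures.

Q̄_A / Q̄_B ≈ 0.550

— Configuration A (ϕ=+76.8°):
Solar declination: sin δ = sin ε · sin L_s = sin 23.44° × sin 1.9° = 0.01319, so δ = +0.756°.
cos h₀ = −tan(+76.8°) tan(+0.756°) = -0.0562, h₀ = 1.6271 rad.
Bracket: h₀ sin ϕ sin δ + cos ϕ cos δ sin h₀ = 1.6271×0.97358×0.01319 + 0.22835×0.99991×0.99842 = 0.020894 + 0.227969 = 0.248863.
Q̄ = (S_0/π) × [bracket] = (1361/π) × 0.248863 = 107.81 W/m².
— Configuration B (ϕ=+64.3°):
cos h₀ = −tan(+64.3°) tan(+0.756°) = -0.0274, h₀ = 1.5982 rad.
Bracket: h₀ sin ϕ sin δ + cos ϕ cos δ sin h₀ = 1.5982×0.90108×0.01319 + 0.43366×0.99991×0.99962 = 0.018995 + 0.433456 = 0.452451.
Q̄ = (S_0/π) × [bracket] = (1361/π) × 0.452451 = 196.01 W/m².
Ratio Q̄_A / Q̄_B = 107.81 / 196.01 = 0.5500.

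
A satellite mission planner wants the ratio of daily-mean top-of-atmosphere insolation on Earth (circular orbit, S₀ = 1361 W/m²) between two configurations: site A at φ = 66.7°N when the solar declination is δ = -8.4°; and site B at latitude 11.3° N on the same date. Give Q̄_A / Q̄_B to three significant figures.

— Configuration A (φ=+66.7°):
cos H₀ = −tan(+66.7°) tan(-8.400°) = 0.3429, H₀ = 1.2208 rad.
Bracket: H₀ sin φ sin δ + cos φ cos δ sin H₀ = 1.2208×0.91845×-0.14608 + 0.39555×0.98927×0.93938 = -0.163791 + 0.367585 = 0.203794.
Q̄ = (S₀/π) × [bracket] = (1361/π) × 0.203794 = 88.288 W/m².
— Configuration B (φ=+11.3°):
cos H₀ = −tan(+11.3°) tan(-8.400°) = 0.0295, H₀ = 1.5413 rad.
Bracket: H₀ sin φ sin δ + cos φ cos δ sin H₀ = 1.5413×0.19595×-0.14608 + 0.98061×0.98927×0.99956 = -0.044119 + 0.969661 = 0.925542.
Q̄ = (S₀/π) × [bracket] = (1361/π) × 0.925542 = 400.96 W/m².
Ratio Q̄_A / Q̄_B = 88.288 / 400.96 = 0.2202.

Q̄_A / Q̄_B ≈ 0.220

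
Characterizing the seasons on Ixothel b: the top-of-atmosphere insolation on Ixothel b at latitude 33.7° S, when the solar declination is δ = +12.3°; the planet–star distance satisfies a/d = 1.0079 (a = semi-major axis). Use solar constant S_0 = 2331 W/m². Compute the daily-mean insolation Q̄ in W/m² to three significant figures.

Q̄ ≈ 479 W/m²

cos h₀ = −tan(-33.7°) tan(+12.300°) = 0.1454, h₀ = 1.4249 rad.
Bracket: h₀ sin ϕ sin δ + cos ϕ cos δ sin h₀ = 1.4249×-0.55484×0.21303 + 0.83195×0.97705×0.98937 = -0.168420 + 0.804216 = 0.635796.
Inverse-square distance factor (a/d)² = 1.0079² = 1.015862.
Q̄ = (S_0/π) × 1.015862 × [bracket] = (2331/π) × 1.015862 × 0.635796 = 479.2 W/m².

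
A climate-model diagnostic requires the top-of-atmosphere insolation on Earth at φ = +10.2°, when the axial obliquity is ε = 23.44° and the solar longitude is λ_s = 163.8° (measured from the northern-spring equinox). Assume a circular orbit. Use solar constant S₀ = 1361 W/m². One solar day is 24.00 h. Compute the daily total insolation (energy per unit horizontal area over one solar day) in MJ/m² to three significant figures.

Solar declination: sin δ = sin ε · sin λ_s = sin 23.44° × sin 163.8° = 0.11098, so δ = +6.372°.
cos H₀ = −tan(+10.2°) tan(+6.372°) = -0.0201, H₀ = 1.5909 rad.
Bracket: H₀ sin φ sin δ + cos φ cos δ sin H₀ = 1.5909×0.17708×0.11098 + 0.98420×0.99382×0.99980 = 0.031265 + 0.977922 = 1.009187.
Q̄ = (S₀/π) × [bracket] = (1361/π) × 1.009187 = 437.20 W/m².
Daily total = Q̄ × 24.00 h × 3600 s/h = 437.20 × 24.00 × 3600 / 10⁶ = 37.77 MJ/m².

37.8 MJ/m²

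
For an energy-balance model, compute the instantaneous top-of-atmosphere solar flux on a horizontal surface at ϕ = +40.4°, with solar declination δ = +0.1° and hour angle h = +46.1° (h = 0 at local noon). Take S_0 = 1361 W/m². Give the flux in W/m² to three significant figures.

720 W/m²

cos θ_z = sin ϕ sin δ + cos ϕ cos δ cos h = 0.001131 + 0.528051 = 0.529182.
Flux = S_0 · cos θ_z = 1361 × 0.529182 = 720.2 W/m².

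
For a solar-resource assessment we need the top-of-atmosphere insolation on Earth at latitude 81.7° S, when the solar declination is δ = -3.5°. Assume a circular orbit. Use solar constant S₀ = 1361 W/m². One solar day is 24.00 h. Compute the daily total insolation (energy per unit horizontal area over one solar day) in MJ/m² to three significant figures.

9.43 MJ/m²

cos H₀ = −tan(-81.7°) tan(-3.500°) = -0.4193, H₀ = 2.0034 rad.
Bracket: H₀ sin φ sin δ + cos φ cos δ sin H₀ = 2.0034×-0.98953×-0.06105 + 0.14436×0.99813×0.90787 = 0.121027 + 0.130815 = 0.251842.
Q̄ = (S₀/π) × [bracket] = (1361/π) × 0.251842 = 109.10 W/m².
Daily total = Q̄ × 24.00 h × 3600 s/h = 109.10 × 24.00 × 3600 / 10⁶ = 9.426 MJ/m².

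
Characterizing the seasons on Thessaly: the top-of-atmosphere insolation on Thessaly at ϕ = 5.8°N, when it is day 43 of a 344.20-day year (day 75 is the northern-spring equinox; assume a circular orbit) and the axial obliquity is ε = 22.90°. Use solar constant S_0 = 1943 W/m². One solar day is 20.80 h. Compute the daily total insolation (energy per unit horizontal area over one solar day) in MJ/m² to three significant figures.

Solar longitude: L_s = 360° × (43 − 75)/344.20 = -33.469°, i.e. -33.469° + 360° = 326.531°.
sin δ = sin 22.90° × sin 326.531° = -0.21460, so δ = -12.392°.
cos h₀ = −tan(+5.8°) tan(-12.392°) = 0.0223, h₀ = 1.5485 rad.
Bracket: h₀ sin ϕ sin δ + cos ϕ cos δ sin h₀ = 1.5485×0.10106×-0.21460 + 0.99488×0.97670×0.99975 = -0.033583 + 0.971456 = 0.937873.
Q̄ = (S_0/π) × [bracket] = (1943/π) × 0.937873 = 580.05 W/m².
Daily total = Q̄ × 20.80 h × 3600 s/h = 580.05 × 20.80 × 3600 / 10⁶ = 43.43 MJ/m².

43.4 MJ/m²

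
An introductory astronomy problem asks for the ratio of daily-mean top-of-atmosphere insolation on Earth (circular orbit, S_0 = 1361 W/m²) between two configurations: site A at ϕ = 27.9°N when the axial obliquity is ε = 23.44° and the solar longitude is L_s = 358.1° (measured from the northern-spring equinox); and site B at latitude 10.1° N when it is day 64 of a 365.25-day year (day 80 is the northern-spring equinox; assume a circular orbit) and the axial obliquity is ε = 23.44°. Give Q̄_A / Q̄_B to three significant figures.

— Configuration A (ϕ=+27.9°):
Solar declination: sin δ = sin ε · sin L_s = sin 23.44° × sin 358.1° = -0.01319, so δ = -0.756°.
cos h₀ = −tan(+27.9°) tan(-0.756°) = 0.0070, h₀ = 1.5638 rad.
Bracket: h₀ sin ϕ sin δ + cos ϕ cos δ sin h₀ = 1.5638×0.46793×-0.01319 + 0.88377×0.99991×0.99998 = -0.009652 + 0.883673 = 0.874021.
Q̄ = (S_0/π) × [bracket] = (1361/π) × 0.874021 = 378.64 W/m².
— Configuration B (ϕ=+10.1°):
Solar longitude: L_s = 360° × (64 − 80)/365.25 = -15.770°, i.e. -15.770° + 360° = 344.230°.
sin δ = sin 23.44° × sin 344.230° = -0.10811, so δ = -6.206°.
cos h₀ = −tan(+10.1°) tan(-6.206°) = 0.0194, h₀ = 1.5514 rad.
Bracket: h₀ sin ϕ sin δ + cos ϕ cos δ sin h₀ = 1.5514×0.17537×-0.10811 + 0.98450×0.99414×0.99981 = -0.029413 + 0.978545 = 0.949132.
Q̄ = (S_0/π) × [bracket] = (1361/π) × 0.949132 = 411.18 W/m².
Ratio Q̄_A / Q̄_B = 378.64 / 411.18 = 0.9209.

Q̄_A / Q̄_B ≈ 0.921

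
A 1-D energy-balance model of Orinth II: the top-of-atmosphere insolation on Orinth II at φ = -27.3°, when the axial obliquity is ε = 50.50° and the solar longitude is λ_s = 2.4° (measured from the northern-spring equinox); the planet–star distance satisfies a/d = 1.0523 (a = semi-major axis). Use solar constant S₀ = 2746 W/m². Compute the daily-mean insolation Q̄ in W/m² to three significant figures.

Q̄ ≈ 837 W/m²

Solar declination: sin δ = sin ε · sin λ_s = sin 50.50° × sin 2.4° = 0.03231, so δ = +1.852°.
cos H₀ = −tan(-27.3°) tan(+1.852°) = 0.0167, H₀ = 1.5541 rad.
Bracket: H₀ sin φ sin δ + cos φ cos δ sin H₀ = 1.5541×-0.45865×0.03231 + 0.88862×0.99948×0.99986 = -0.023030 + 0.888034 = 0.865004.
Inverse-square distance factor (a/d)² = 1.0523² = 1.107335.
Q̄ = (S₀/π) × 1.107335 × [bracket] = (2746/π) × 1.107335 × 0.865004 = 837.2 W/m².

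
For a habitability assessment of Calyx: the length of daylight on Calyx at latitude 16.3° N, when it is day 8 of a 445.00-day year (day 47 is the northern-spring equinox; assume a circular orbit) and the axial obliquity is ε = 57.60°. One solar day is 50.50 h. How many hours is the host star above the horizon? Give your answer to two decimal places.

Solar longitude: λ_s = 360° × (8 − 47)/445.00 = -31.551°, i.e. -31.551° + 360° = 328.449°.
sin δ = sin 57.60° × sin 328.449° = -0.44180, so δ = -26.218°.
cos H₀ = −tan φ · tan δ = −tan(+16.3°) × tan(-26.218°) = 0.1440, so H₀ = 1.4263 rad = 81.72°.
Daylight = 2H₀/(2π) × 50.50 h = (1.4263/π) × 50.50 = 22.93 h.

22.93 h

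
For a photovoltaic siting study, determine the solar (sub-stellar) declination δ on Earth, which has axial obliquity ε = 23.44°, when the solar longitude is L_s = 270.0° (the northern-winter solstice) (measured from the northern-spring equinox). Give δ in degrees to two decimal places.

sin δ = sin ε · sin L_s = sin 23.44° × sin 270.0° = -0.397789.
δ = arcsin(-0.397789) = -23.44°.

δ = -23.44°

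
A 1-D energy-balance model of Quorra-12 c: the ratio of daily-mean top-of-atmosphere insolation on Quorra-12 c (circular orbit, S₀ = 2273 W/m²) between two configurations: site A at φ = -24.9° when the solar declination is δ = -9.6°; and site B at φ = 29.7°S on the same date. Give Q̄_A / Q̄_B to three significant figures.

— Configuration A (φ=-24.9°):
cos H₀ = −tan(-24.9°) tan(-9.600°) = -0.0785, H₀ = 1.6494 rad.
Bracket: H₀ sin φ sin δ + cos φ cos δ sin H₀ = 1.6494×-0.42104×-0.16677 + 0.90704×0.98600×0.99691 = 0.115816 + 0.891578 = 1.007394.
Q̄ = (S₀/π) × [bracket] = (2273/π) × 1.007394 = 728.87 W/m².
— Configuration B (φ=-29.7°):
cos H₀ = −tan(-29.7°) tan(-9.600°) = -0.0965, H₀ = 1.6674 rad.
Bracket: H₀ sin φ sin δ + cos φ cos δ sin H₀ = 1.6674×-0.49546×-0.16677 + 0.86863×0.98600×0.99534 = 0.137774 + 0.852478 = 0.990252.
Q̄ = (S₀/π) × [bracket] = (2273/π) × 0.990252 = 716.47 W/m².
Ratio Q̄_A / Q̄_B = 728.87 / 716.47 = 1.017.

Q̄_A / Q̄_B ≈ 1.02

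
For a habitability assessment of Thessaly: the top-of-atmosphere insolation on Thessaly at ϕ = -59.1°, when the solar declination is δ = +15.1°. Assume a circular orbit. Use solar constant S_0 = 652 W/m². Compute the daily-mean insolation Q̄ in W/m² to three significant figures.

cos h₀ = −tan(-59.1°) tan(+15.100°) = 0.4508, h₀ = 1.1031 rad.
Bracket: h₀ sin ϕ sin δ + cos ϕ cos δ sin h₀ = 1.1031×-0.85806×0.26050 + 0.51354×0.96547×0.89261 = -0.246570 + 0.442563 = 0.195993.
Q̄ = (S_0/π) × [bracket] = (652/π) × 0.195993 = 40.68 W/m².

Q̄ ≈ 40.7 W/m²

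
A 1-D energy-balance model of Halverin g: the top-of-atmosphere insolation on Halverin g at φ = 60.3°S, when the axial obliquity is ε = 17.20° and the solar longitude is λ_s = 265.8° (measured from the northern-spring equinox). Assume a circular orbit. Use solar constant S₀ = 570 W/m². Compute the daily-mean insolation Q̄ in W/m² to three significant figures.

Q̄ ≈ 172 W/m²

Solar declination: sin δ = sin ε · sin λ_s = sin 17.20° × sin 265.8° = -0.29491, so δ = -17.152°.
cos H₀ = −tan(-60.3°) tan(-17.152°) = -0.5411, H₀ = 2.1425 rad.
Bracket: H₀ sin φ sin δ + cos φ cos δ sin H₀ = 2.1425×-0.86863×-0.29491 + 0.49546×0.95552×0.84095 = 0.548839 + 0.398124 = 0.946963.
Q̄ = (S₀/π) × [bracket] = (570/π) × 0.946963 = 171.8 W/m².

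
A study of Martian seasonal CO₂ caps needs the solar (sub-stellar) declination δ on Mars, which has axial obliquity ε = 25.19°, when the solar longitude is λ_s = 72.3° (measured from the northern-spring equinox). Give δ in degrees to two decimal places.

sin δ = sin ε · sin λ_s = sin 25.19° × sin 72.3° = 0.405473.
δ = arcsin(0.405473) = +23.92°.

δ = +23.92°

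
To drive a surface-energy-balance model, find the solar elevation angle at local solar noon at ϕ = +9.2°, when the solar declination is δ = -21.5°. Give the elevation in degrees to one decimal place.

59.3°

At local noon the hour angle is zero, so the zenith angle equals |ϕ − δ| = |+9.2° − (-21.500°)| = 30.700°.
Elevation = 90° − 30.700° = 59.3°.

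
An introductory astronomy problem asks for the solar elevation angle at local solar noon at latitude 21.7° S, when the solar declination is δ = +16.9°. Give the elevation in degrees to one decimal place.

At local noon the hour angle is zero, so the zenith angle equals |φ − δ| = |-21.7° − (+16.900°)| = 38.600°.
Elevation = 90° − 38.600° = 51.4°.

51.4°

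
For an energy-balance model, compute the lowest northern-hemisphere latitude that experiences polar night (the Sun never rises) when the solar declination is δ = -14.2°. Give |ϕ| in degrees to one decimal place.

|ϕ| = 75.8°

Polar night requires cos h₀ = −tan ϕ tan δ ≥ 1, i.e. tan ϕ tan δ ≤ −1.
The boundary is |tan ϕ| · |tan δ| = 1, so |ϕ| = 90° − |δ| = 90° − 14.2° = 75.8° in the northern hemisphere.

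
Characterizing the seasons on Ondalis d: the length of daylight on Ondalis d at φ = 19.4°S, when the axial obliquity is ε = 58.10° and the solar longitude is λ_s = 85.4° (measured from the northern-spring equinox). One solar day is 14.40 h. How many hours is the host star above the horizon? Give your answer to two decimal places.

Solar declination: sin δ = sin ε · sin λ_s = sin 58.10° × sin 85.4° = 0.84624, so δ = +57.805°.
cos H₀ = −tan φ · tan δ = −tan(-19.4°) × tan(+57.805°) = 0.5593, so H₀ = 0.9772 rad = 55.99°.
Daylight = 2H₀/(2π) × 14.40 h = (0.9772/π) × 14.40 = 4.48 h.

4.48 h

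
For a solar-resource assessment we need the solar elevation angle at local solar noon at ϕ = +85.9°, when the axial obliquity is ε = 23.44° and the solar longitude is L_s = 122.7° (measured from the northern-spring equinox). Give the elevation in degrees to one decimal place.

Solar declination: sin δ = sin ε · sin L_s = sin 23.44° × sin 122.7° = 0.33474, so δ = +19.557°.
At local noon the hour angle is zero, so the zenith angle equals |ϕ − δ| = |+85.9° − (+19.557°)| = 66.343°.
Elevation = 90° − 66.343° = 23.7°.

23.7°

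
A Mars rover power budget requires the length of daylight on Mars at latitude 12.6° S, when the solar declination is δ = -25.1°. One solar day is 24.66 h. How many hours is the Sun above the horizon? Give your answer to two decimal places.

cos H₀ = −tan φ · tan δ = −tan(-12.6°) × tan(-25.100°) = -0.1047, so H₀ = 1.6757 rad = 96.01°.
Daylight = 2H₀/(2π) × 24.66 h = (1.6757/π) × 24.66 = 13.15 h.

13.15 h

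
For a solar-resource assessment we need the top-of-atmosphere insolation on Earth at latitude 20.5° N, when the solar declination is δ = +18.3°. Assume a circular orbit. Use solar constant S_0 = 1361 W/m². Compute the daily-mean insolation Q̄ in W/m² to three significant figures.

cos h₀ = −tan(+20.5°) tan(+18.300°) = -0.1237, h₀ = 1.6948 rad.
Bracket: h₀ sin ϕ sin δ + cos ϕ cos δ sin h₀ = 1.6948×0.35021×0.31399 + 0.93667×0.94943×0.99233 = 0.186364 + 0.882482 = 1.068846.
Q̄ = (S_0/π) × [bracket] = (1361/π) × 1.068846 = 463.0 W/m².

Q̄ ≈ 463 W/m²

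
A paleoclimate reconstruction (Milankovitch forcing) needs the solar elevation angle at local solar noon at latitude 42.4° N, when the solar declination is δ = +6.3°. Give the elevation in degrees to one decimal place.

At local noon the hour angle is zero, so the zenith angle equals |ϕ − δ| = |+42.4° − (+6.300°)| = 36.100°.
Elevation = 90° − 36.100° = 53.9°.

53.9°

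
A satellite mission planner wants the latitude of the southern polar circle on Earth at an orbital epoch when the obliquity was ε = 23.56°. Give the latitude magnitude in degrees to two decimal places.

66.44°

The polar circle is the lowest latitude that experiences at least one full rotation of continuous darkness at the northern-summer solstice; it lies at |ϕ| = 90° − ε = 90° − 23.56° = 66.44°.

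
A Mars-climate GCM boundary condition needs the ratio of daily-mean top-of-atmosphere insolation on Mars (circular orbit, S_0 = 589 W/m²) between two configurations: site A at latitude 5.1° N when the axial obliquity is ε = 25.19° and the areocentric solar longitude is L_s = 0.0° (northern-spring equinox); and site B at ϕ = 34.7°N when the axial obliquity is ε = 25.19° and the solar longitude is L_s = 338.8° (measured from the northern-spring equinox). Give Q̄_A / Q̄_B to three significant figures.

— Configuration A (ϕ=+5.1°):
sin δ = sin 25.19° × sin 0.0° = 0.00000, so δ = +0.000°.
cos h₀ = −tan(+5.1°) tan(+0.000°) = -0.0000, h₀ = 1.5708 rad.
Bracket: h₀ sin ϕ sin δ + cos ϕ cos δ sin h₀ = 1.5708×0.08889×0.00000 + 0.99604×1.00000×1.00000 = 0.000000 + 0.996040 = 0.996040.
Q̄ = (S_0/π) × [bracket] = (589/π) × 0.996040 = 186.74 W/m².
— Configuration B (ϕ=+34.7°):
Solar declination: sin δ = sin ε · sin L_s = sin 25.19° × sin 338.8° = -0.15392, so δ = -8.854°.
cos h₀ = −tan(+34.7°) tan(-8.854°) = 0.1079, h₀ = 1.4627 rad.
Bracket: h₀ sin ϕ sin δ + cos ϕ cos δ sin h₀ = 1.4627×0.56928×-0.15392 + 0.82214×0.98808×0.99417 = -0.128167 + 0.807604 = 0.679437.
Q̄ = (S_0/π) × [bracket] = (589/π) × 0.679437 = 127.38 W/m².
Ratio Q̄_A / Q̄_B = 186.74 / 127.38 = 1.466.

Q̄_A / Q̄_B ≈ 1.47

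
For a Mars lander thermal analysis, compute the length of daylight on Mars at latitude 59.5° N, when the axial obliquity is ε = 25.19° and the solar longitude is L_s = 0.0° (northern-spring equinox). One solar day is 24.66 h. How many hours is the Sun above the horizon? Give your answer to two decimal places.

Solar declination: sin δ = sin ε · sin L_s = sin 25.19° × sin 0.0° = 0.00000, so δ = +0.000°.
cos h₀ = −tan ϕ · tan δ = −tan(+59.5°) × tan(+0.000°) = -0.0000, so h₀ = 1.5708 rad = 90.00°.
Daylight = 2h₀/(2π) × 24.66 h = (1.5708/π) × 24.66 = 12.33 h.

12.33 h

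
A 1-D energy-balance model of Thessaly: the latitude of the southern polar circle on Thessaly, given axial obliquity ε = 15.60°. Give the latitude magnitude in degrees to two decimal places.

74.40°

The polar circle is the lowest latitude that experiences at least one full rotation of continuous darkness at the northern-summer solstice; it lies at |φ| = 90° − ε = 90° − 15.60° = 74.40°.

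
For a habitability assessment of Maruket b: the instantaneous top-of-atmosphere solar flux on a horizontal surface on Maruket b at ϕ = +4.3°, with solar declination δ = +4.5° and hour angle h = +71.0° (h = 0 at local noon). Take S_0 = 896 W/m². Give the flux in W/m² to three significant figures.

295 W/m²

cos θ_z = sin ϕ sin δ + cos ϕ cos δ cos h = 0.005883 + 0.323651 = 0.329534.
Flux = S_0 · cos θ_z = 896 × 0.329534 = 295.3 W/m².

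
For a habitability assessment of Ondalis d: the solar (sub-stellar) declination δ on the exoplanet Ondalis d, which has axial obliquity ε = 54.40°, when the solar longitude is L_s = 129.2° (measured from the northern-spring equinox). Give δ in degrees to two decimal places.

δ = +39.06°

sin δ = sin ε · sin L_s = sin 54.40° × sin 129.2° = 0.630108.
δ = arcsin(0.630108) = +39.06°.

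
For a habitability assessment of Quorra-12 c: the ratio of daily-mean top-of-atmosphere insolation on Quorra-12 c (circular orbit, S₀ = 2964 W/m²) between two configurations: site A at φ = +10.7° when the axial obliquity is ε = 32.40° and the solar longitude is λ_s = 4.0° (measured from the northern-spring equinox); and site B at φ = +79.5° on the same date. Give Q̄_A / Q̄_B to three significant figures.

— Configuration A (φ=+10.7°):
Solar declination: sin δ = sin ε · sin λ_s = sin 32.40° × sin 4.0° = 0.03738, so δ = +2.142°.
cos H₀ = −tan(+10.7°) tan(+2.142°) = -0.0071, H₀ = 1.5779 rad.
Bracket: H₀ sin φ sin δ + cos φ cos δ sin H₀ = 1.5779×0.18567×0.03738 + 0.98261×0.99930×0.99998 = 0.010951 + 0.981903 = 0.992854.
Q̄ = (S₀/π) × [bracket] = (2964/π) × 0.992854 = 936.73 W/m².
— Configuration B (φ=+79.5°):
cos H₀ = −tan(+79.5°) tan(+2.142°) = -0.2018, H₀ = 1.7740 rad.
Bracket: H₀ sin φ sin δ + cos φ cos δ sin H₀ = 1.7740×0.98325×0.03738 + 0.18224×0.99930×0.97942 = 0.065201 + 0.178365 = 0.243566.
Q̄ = (S₀/π) × [bracket] = (2964/π) × 0.243566 = 229.80 W/m².
Ratio Q̄_A / Q̄_B = 936.73 / 229.80 = 4.076.

Q̄_A / Q̄_B ≈ 4.08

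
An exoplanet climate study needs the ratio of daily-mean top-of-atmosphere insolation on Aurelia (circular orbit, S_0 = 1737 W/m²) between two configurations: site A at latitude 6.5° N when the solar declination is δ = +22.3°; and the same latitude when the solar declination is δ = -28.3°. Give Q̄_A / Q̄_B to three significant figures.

— Configuration A (ϕ=+6.5°):
cos h₀ = −tan(+6.5°) tan(+22.300°) = -0.0467, h₀ = 1.6175 rad.
Bracket: h₀ sin ϕ sin δ + cos ϕ cos δ sin h₀ = 1.6175×0.11320×0.37946 + 0.99357×0.92521×0.99891 = 0.069480 + 0.918259 = 0.987739.
Q̄ = (S_0/π) × [bracket] = (1737/π) × 0.987739 = 546.13 W/m².
— Configuration B (ϕ=+6.5°):
cos h₀ = −tan(+6.5°) tan(-28.300°) = 0.0613, h₀ = 1.5094 rad.
Bracket: h₀ sin ϕ sin δ + cos ϕ cos δ sin h₀ = 1.5094×0.11320×-0.47409 + 0.99357×0.88048×0.99812 = -0.081005 + 0.873174 = 0.792169.
Q̄ = (S_0/π) × [bracket] = (1737/π) × 0.792169 = 437.99 W/m².
Ratio Q̄_A / Q̄_B = 546.13 / 437.99 = 1.247.

Q̄_A / Q̄_B ≈ 1.25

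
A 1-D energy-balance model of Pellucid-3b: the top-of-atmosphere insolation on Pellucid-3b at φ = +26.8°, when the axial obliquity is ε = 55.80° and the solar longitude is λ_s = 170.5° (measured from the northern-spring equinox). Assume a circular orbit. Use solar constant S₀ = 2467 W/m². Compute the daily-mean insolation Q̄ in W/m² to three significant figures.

Q̄ ≈ 772 W/m²

Solar declination: sin δ = sin ε · sin λ_s = sin 55.80° × sin 170.5° = 0.13651, so δ = +7.846°.
cos H₀ = −tan(+26.8°) tan(+7.846°) = -0.0696, H₀ = 1.6405 rad.
Bracket: H₀ sin φ sin δ + cos φ cos δ sin H₀ = 1.6405×0.45088×0.13651 + 0.89259×0.99064×0.99757 = 0.100972 + 0.882087 = 0.983059.
Q̄ = (S₀/π) × [bracket] = (2467/π) × 0.983059 = 772.0 W/m².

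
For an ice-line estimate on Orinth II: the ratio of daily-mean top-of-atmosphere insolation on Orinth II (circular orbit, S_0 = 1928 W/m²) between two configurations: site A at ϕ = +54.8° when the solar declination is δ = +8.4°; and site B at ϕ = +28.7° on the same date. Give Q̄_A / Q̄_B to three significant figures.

Q̄_A / Q̄_B ≈ 0.785

— Configuration A (ϕ=+54.8°):
cos h₀ = −tan(+54.8°) tan(+8.400°) = -0.2093, h₀ = 1.7817 rad.
Bracket: h₀ sin ϕ sin δ + cos ϕ cos δ sin h₀ = 1.7817×0.81714×0.14608 + 0.57643×0.98927×0.97784 = 0.212678 + 0.557608 = 0.770286.
Q̄ = (S_0/π) × [bracket] = (1928/π) × 0.770286 = 472.73 W/m².
— Configuration B (ϕ=+28.7°):
cos h₀ = −tan(+28.7°) tan(+8.400°) = -0.0808, h₀ = 1.6517 rad.
Bracket: h₀ sin ϕ sin δ + cos ϕ cos δ sin h₀ = 1.6517×0.48022×0.14608 + 0.87715×0.98927×0.99673 = 0.115868 + 0.864901 = 0.980769.
Q̄ = (S_0/π) × [bracket] = (1928/π) × 0.980769 = 601.90 W/m².
Ratio Q̄_A / Q̄_B = 472.73 / 601.90 = 0.7854.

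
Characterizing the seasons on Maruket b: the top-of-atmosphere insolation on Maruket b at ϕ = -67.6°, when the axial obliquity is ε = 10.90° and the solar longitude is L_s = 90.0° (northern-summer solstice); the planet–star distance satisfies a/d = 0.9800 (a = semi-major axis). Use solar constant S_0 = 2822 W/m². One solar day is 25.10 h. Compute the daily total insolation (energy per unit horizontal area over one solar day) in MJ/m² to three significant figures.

Solar declination: sin δ = sin ε · sin L_s = sin 10.90° × sin 90.0° = 0.18910, so δ = +10.900°.
cos h₀ = −tan(-67.6°) tan(+10.900°) = 0.4672, h₀ = 1.0847 rad.
Bracket: h₀ sin ϕ sin δ + cos ϕ cos δ sin h₀ = 1.0847×-0.92455×0.18910 + 0.38107×0.98196×0.88415 = -0.189641 + 0.330845 = 0.141204.
Inverse-square distance factor (a/d)² = 0.9800² = 0.960400.
Q̄ = (S_0/π) × 0.960400 × [bracket] = (2822/π) × 0.960400 × 0.141204 = 121.82 W/m².
Daily total = Q̄ × 25.10 h × 3600 s/h = 121.82 × 25.10 × 3600 / 10⁶ = 11.01 MJ/m².

11.0 MJ/m²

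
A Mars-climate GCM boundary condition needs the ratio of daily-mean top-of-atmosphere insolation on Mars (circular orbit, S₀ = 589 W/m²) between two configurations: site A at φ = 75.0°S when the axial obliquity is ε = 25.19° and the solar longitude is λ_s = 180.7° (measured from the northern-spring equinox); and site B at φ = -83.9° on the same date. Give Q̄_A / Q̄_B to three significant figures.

— Configuration A (φ=-75.0°):
Solar declination: sin δ = sin ε · sin λ_s = sin 25.19° × sin 180.7° = -0.00520, so δ = -0.298°.
cos H₀ = −tan(-75.0°) tan(-0.298°) = -0.0194, H₀ = 1.5902 rad.
Bracket: H₀ sin φ sin δ + cos φ cos δ sin H₀ = 1.5902×-0.96593×-0.00520 + 0.25882×0.99999×0.99981 = 0.007987 + 0.258768 = 0.266755.
Q̄ = (S₀/π) × [bracket] = (589/π) × 0.266755 = 50.012 W/m².
— Configuration B (φ=-83.9°):
cos H₀ = −tan(-83.9°) tan(-0.298°) = -0.0487, H₀ = 1.6195 rad.
Bracket: H₀ sin φ sin δ + cos φ cos δ sin H₀ = 1.6195×-0.99434×-0.00520 + 0.10626×0.99999×0.99882 = 0.008374 + 0.106134 = 0.114508.
Q̄ = (S₀/π) × [bracket] = (589/π) × 0.114508 = 21.468 W/m².
Ratio Q̄_A / Q̄_B = 50.012 / 21.468 = 2.330.

Q̄_A / Q̄_B ≈ 2.33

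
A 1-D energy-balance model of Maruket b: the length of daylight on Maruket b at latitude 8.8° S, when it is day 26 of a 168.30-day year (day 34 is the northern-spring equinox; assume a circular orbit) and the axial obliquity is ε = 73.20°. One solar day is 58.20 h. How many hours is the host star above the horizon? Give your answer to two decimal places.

Solar longitude: λ_s = 360° × (26 − 34)/168.30 = -17.112°, i.e. -17.112° + 360° = 342.888°.
sin δ = sin 73.20° × sin 342.888° = -0.28169, so δ = -16.361°.
cos H₀ = −tan φ · tan δ = −tan(-8.8°) × tan(-16.361°) = -0.0454, so H₀ = 1.6163 rad = 92.60°.
Daylight = 2H₀/(2π) × 58.20 h = (1.6163/π) × 58.20 = 29.94 h.

29.94 h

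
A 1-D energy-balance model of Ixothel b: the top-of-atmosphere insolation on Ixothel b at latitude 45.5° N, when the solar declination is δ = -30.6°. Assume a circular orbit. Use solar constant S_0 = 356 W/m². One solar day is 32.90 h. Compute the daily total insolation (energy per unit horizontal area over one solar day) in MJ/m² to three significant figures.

cos h₀ = −tan(+45.5°) tan(-30.600°) = 0.6018, h₀ = 0.9250 rad.
Bracket: h₀ sin ϕ sin δ + cos ϕ cos δ sin h₀ = 0.9250×0.71325×-0.50904 + 0.70091×0.86074×0.79864 = -0.335842 + 0.481821 = 0.145979.
Q̄ = (S_0/π) × [bracket] = (356/π) × 0.145979 = 16.542 W/m².
Daily total = Q̄ × 32.90 h × 3600 s/h = 16.542 × 32.90 × 3600 / 10⁶ = 1.959 MJ/m².

1.96 MJ/m²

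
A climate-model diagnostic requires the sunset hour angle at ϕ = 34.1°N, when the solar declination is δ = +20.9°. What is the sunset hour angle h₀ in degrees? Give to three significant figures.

h₀ = 105°

cos h₀ = −tan ϕ · tan δ = −tan(+34.1°) × tan(+20.900°) = -0.2585, so h₀ = 1.8323 rad = 104.98°.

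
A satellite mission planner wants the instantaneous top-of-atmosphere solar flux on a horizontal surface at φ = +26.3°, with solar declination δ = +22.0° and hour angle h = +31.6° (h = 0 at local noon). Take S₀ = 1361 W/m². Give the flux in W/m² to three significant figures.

cos θ_z = sin φ sin δ + cos φ cos δ cos h = 0.165977 + 0.707962 = 0.873939.
Flux = S₀ · cos θ_z = 1361 × 0.873939 = 1189 W/m².

1.19e+03 W/m²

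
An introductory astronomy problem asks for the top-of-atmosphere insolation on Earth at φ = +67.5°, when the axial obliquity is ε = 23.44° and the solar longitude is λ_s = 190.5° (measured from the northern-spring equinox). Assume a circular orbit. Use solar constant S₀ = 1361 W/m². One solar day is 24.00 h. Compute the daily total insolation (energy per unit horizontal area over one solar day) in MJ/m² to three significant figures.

Solar declination: sin δ = sin ε · sin λ_s = sin 23.44° × sin 190.5° = -0.07249, so δ = -4.157°.
cos H₀ = −tan(+67.5°) tan(-4.157°) = 0.1755, H₀ = 1.3944 rad.
Bracket: H₀ sin φ sin δ + cos φ cos δ sin H₀ = 1.3944×0.92388×-0.07249 + 0.38268×0.99737×0.98448 = -0.093386 + 0.375750 = 0.282364.
Q̄ = (S₀/π) × [bracket] = (1361/π) × 0.282364 = 122.33 W/m².
Daily total = Q̄ × 24.00 h × 3600 s/h = 122.33 × 24.00 × 3600 / 10⁶ = 10.57 MJ/m².

10.6 MJ/m²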